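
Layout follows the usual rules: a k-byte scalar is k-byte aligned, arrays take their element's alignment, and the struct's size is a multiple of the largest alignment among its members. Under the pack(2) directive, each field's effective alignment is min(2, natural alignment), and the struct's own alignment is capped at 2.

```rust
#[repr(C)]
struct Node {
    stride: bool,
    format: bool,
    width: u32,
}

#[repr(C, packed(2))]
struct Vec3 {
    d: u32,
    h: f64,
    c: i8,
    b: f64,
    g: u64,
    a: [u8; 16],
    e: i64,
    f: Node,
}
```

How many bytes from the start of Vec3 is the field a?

30

Node: @0: stride [1B, align 1] → 1; @1: format [1B, align 1] → 2; +2 pad (align 4); @4: width [4B, align 4] → 8; size 8, align 4
@0: d [4B, align 2] → 4
@4: h [8B, align 2] → 12
@12: c [1B, align 1] → 13
+1 pad (align 2)
@14: b [8B, align 2] → 22
@22: g [8B, align 2] → 30
@30: a [16B, align 1] → 46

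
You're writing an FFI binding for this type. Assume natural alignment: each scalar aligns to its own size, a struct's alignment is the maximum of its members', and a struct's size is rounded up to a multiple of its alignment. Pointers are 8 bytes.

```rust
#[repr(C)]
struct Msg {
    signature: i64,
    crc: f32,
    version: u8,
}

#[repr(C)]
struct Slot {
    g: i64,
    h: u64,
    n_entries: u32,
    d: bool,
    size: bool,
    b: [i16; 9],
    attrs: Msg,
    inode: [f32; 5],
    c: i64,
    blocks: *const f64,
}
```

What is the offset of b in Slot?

22

Msg: signature at 0 (size 8, align 8) → ends 8; crc at 8 (size 4, align 4) → ends 12; version at 12 (size 1, align 1) → ends 13; tail pad 3 to reach multiple of 8; total 16 bytes, alignment 8
g at 0 (size 8, align 8) → ends 8
h at 8 (size 8, align 8) → ends 16
n_entries at 16 (size 4, align 4) → ends 20
d at 20 (size 1, align 1) → ends 21
size at 21 (size 1, align 1) → ends 22
b at 22 (size 18, align 2) → ends 40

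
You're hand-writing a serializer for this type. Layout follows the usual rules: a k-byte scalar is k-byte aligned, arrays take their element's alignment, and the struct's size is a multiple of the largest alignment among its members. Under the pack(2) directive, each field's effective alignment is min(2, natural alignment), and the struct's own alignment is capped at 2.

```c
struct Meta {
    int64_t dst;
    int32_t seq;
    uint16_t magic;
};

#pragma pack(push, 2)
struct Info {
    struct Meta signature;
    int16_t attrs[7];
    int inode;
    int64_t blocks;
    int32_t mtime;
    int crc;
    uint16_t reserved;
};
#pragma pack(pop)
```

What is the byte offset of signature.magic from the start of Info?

Meta: @0: dst [8B, align 8] → 8; @8: seq [4B, align 4] → 12; @12: magic [2B, align 2] → 14; +2 tail pad (align 8); size 16, align 8
@0: signature [16B, align 2] → 16
within Meta: magic at 12
0 + 12 = 12

12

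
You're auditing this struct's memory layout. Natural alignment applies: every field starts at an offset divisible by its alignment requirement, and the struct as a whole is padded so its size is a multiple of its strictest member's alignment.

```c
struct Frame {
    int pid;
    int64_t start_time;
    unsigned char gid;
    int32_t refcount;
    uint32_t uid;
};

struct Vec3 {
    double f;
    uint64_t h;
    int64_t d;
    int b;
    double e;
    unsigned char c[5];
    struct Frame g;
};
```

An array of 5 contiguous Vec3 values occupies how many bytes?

400

Frame: 0..4  pid  (4B, 4-aligned); 4..8  -- padding (4B); 8..16  start_time  (8B, 8-aligned); 16..17  gid  (1B, 1-aligned); 17..20  -- padding (3B); 20..24  refcount  (4B, 4-aligned); 24..28  uid  (4B, 4-aligned); 28..32  -- tail padding (4B); sizeof = 32, alignof = 8
0..8  f  (8B, 8-aligned)
8..16  h  (8B, 8-aligned)
16..24  d  (8B, 8-aligned)
24..28  b  (4B, 4-aligned)
28..32  -- padding (4B)
32..40  e  (8B, 8-aligned)
40..45  c  (5B, 1-aligned)
45..48  -- padding (3B)
48..80  g  (32B, 8-aligned)
sizeof = 80, alignof = 8
array of 5: 5 × 80 = 400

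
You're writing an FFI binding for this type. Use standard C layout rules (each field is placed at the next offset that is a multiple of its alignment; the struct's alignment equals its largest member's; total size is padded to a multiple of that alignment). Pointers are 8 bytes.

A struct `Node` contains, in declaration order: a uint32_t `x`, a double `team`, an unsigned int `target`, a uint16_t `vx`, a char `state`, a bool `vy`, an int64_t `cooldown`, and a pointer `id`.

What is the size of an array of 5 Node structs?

0..4  x  (4B, 4-aligned)
4..8  -- padding (4B)
8..16  team  (8B, 8-aligned)
16..20  target  (4B, 4-aligned)
20..22  vx  (2B, 2-aligned)
22..23  state  (1B, 1-aligned)
23..24  vy  (1B, 1-aligned)
24..32  cooldown  (8B, 8-aligned)
32..40  id  (8B, 8-aligned)
sizeof = 40, alignof = 8
array of 5: 5 × 40 = 200

200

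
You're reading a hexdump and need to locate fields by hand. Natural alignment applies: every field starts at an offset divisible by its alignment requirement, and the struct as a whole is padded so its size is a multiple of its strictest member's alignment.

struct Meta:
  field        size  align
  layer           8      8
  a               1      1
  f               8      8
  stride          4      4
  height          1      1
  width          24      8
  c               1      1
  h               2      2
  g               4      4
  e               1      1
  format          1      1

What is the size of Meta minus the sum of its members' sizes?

0..8  layer  (8B, 8-aligned)
8..9  a  (1B, 1-aligned)
9..16  -- padding (7B)
16..24  f  (8B, 8-aligned)
24..28  stride  (4B, 4-aligned)
28..29  height  (1B, 1-aligned)
29..32  -- padding (3B)
32..56  width  (24B, 8-aligned)
56..57  c  (1B, 1-aligned)
57..58  -- padding (1B)
58..60  h  (2B, 2-aligned)
60..64  g  (4B, 4-aligned)
64..65  e  (1B, 1-aligned)
65..66  format  (1B, 1-aligned)
66..72  -- tail padding (6B)
sizeof = 72, alignof = 8
data bytes 55, size 72 → padding 17

17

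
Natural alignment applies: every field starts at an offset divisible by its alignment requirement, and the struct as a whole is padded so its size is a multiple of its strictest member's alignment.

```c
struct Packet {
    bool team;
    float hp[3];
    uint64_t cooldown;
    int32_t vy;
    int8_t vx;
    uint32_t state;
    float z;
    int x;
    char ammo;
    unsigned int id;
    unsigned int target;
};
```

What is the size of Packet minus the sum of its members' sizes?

9

@0: team [1B, align 1] → 1
+3 pad (align 4)
@4: hp [12B, align 4] → 16
@16: cooldown [8B, align 8] → 24
@24: vy [4B, align 4] → 28
@28: vx [1B, align 1] → 29
+3 pad (align 4)
@32: state [4B, align 4] → 36
@36: z [4B, align 4] → 40
@40: x [4B, align 4] → 44
@44: ammo [1B, align 1] → 45
+3 pad (align 4)
@48: id [4B, align 4] → 52
@52: target [4B, align 4] → 56
size 56, align 8
data bytes 47, size 56 → padding 9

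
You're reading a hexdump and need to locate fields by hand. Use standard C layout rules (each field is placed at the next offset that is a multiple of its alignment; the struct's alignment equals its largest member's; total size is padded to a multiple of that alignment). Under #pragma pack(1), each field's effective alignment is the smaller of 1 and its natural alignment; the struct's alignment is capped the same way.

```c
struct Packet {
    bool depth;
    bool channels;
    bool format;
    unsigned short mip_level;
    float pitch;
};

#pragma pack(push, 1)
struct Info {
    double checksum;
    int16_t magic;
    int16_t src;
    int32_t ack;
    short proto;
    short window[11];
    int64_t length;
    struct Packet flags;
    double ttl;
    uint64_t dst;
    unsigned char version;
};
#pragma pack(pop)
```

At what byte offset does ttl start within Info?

60

Packet: @0: depth [1B, align 1] → 1; @1: channels [1B, align 1] → 2; @2: format [1B, align 1] → 3; +1 pad (align 2); @4: mip_level [2B, align 2] → 6; +2 pad (align 4); @8: pitch [4B, align 4] → 12; size 12, align 4
@0: checksum [8B, align 1] → 8
@8: magic [2B, align 1] → 10
@10: src [2B, align 1] → 12
@12: ack [4B, align 1] → 16
@16: proto [2B, align 1] → 18
@18: window [22B, align 1] → 40
@40: length [8B, align 1] → 48
@48: flags [12B, align 1] → 60
@60: ttl [8B, align 1] → 68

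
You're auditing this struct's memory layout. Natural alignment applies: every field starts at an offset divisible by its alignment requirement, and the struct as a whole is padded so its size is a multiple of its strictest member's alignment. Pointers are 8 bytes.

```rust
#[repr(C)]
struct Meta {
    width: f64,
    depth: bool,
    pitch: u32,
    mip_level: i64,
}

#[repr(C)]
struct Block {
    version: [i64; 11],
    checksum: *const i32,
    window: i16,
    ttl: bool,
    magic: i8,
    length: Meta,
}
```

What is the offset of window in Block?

Meta: width at 0 (size 8, align 8) → ends 8; depth at 8 (size 1, align 1) → ends 9; pad 3 to align 4 for pitch; pitch at 12 (size 4, align 4) → ends 16; mip_level at 16 (size 8, align 8) → ends 24; total 24 bytes, alignment 8
version at 0 (size 88, align 8) → ends 88
checksum at 88 (size 8, align 8) → ends 96
window at 96 (size 2, align 2) → ends 98

96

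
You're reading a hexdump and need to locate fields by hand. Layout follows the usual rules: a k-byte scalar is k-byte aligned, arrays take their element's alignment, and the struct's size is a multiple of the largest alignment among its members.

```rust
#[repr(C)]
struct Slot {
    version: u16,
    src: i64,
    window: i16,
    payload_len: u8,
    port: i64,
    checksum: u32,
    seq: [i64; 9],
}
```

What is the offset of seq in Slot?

@0: version [2B, align 2] → 2
+6 pad (align 8)
@8: src [8B, align 8] → 16
@16: window [2B, align 2] → 18
@18: payload_len [1B, align 1] → 19
+5 pad (align 8)
@24: port [8B, align 8] → 32
@32: checksum [4B, align 4] → 36
+4 pad (align 8)
@40: seq [72B, align 8] → 112

40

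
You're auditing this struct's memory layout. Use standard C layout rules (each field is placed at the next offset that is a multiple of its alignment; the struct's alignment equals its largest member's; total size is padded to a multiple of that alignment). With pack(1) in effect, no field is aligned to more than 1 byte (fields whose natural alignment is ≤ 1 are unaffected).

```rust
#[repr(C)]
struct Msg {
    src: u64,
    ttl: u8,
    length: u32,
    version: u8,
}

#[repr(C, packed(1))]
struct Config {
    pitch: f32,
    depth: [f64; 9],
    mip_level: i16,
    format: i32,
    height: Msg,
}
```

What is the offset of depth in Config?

Msg: src at 0 (size 8, align 8) → ends 8; ttl at 8 (size 1, align 1) → ends 9; pad 3 to align 4 for length; length at 12 (size 4, align 4) → ends 16; version at 16 (size 1, align 1) → ends 17; tail pad 7 to reach multiple of 8; total 24 bytes, alignment 8
pitch at 0 (size 4, align 1) → ends 4
depth at 4 (size 72, align 1) → ends 76

4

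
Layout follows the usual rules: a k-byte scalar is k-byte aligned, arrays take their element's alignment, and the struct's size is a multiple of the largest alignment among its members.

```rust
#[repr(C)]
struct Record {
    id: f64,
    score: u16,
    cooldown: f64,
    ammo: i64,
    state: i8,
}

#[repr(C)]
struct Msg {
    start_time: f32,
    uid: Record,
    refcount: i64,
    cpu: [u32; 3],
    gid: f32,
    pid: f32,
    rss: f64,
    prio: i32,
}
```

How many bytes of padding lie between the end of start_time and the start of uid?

4

Record: @0: id [8B, align 8] → 8; @8: score [2B, align 2] → 10; +6 pad (align 8); @16: cooldown [8B, align 8] → 24; @24: ammo [8B, align 8] → 32; @32: state [1B, align 1] → 33; +7 tail pad (align 8); size 40, align 8
@0: start_time [4B, align 4] → 4
+4 pad (align 8)
@8: uid [40B, align 8] → 48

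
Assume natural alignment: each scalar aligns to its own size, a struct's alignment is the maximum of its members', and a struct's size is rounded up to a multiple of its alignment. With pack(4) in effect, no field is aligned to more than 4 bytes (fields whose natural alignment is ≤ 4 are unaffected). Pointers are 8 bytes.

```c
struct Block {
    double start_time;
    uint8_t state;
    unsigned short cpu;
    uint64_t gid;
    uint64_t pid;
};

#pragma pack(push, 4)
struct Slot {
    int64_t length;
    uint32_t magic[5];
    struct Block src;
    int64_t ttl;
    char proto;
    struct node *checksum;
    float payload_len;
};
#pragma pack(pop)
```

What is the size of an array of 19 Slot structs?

Block: @0: start_time [8B, align 8] → 8; @8: state [1B, align 1] → 9; +1 pad (align 2); @10: cpu [2B, align 2] → 12; +4 pad (align 8); @16: gid [8B, align 8] → 24; @24: pid [8B, align 8] → 32; size 32, align 8
@0: length [8B, align 4] → 8
@8: magic [20B, align 4] → 28
@28: src [32B, align 4] → 60
@60: ttl [8B, align 4] → 68
@68: proto [1B, align 1] → 69
+3 pad (align 4)
@72: checksum [8B, align 4] → 80
@80: payload_len [4B, align 4] → 84
size 84, align 4
array of 19: 19 × 84 = 1596

1596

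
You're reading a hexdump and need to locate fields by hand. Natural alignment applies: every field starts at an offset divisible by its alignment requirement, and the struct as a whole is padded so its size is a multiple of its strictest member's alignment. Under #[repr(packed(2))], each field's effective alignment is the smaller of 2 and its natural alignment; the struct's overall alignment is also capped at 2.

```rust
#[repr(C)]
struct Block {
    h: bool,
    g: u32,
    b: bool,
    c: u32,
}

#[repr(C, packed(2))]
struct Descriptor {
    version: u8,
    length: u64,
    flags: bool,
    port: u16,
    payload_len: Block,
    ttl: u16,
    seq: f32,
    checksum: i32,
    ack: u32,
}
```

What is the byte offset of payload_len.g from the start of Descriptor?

Block: h at 0 (size 1, align 1) → ends 1; pad 3 to align 4 for g; g at 4 (size 4, align 4) → ends 8; b at 8 (size 1, align 1) → ends 9; pad 3 to align 4 for c; c at 12 (size 4, align 4) → ends 16; total 16 bytes, alignment 4
version at 0 (size 1, align 1) → ends 1
pad 1 to align 2 for length
length at 2 (size 8, align 2) → ends 10
flags at 10 (size 1, align 1) → ends 11
pad 1 to align 2 for port
port at 12 (size 2, align 2) → ends 14
payload_len at 14 (size 16, align 2) → ends 30
within Block: g at 4
14 + 4 = 18

18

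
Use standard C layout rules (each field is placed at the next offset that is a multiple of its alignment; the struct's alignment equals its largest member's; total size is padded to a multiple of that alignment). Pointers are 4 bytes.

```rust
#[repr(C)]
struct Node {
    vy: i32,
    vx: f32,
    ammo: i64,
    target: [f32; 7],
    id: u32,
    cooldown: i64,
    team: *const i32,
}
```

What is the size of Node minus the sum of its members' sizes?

4

vy at 0 (size 4, align 4) → ends 4
vx at 4 (size 4, align 4) → ends 8
ammo at 8 (size 8, align 8) → ends 16
target at 16 (size 28, align 4) → ends 44
id at 44 (size 4, align 4) → ends 48
cooldown at 48 (size 8, align 8) → ends 56
team at 56 (size 4, align 4) → ends 60
tail pad 4 to reach multiple of 8
total 64 bytes, alignment 8
data bytes 60, size 64 → padding 4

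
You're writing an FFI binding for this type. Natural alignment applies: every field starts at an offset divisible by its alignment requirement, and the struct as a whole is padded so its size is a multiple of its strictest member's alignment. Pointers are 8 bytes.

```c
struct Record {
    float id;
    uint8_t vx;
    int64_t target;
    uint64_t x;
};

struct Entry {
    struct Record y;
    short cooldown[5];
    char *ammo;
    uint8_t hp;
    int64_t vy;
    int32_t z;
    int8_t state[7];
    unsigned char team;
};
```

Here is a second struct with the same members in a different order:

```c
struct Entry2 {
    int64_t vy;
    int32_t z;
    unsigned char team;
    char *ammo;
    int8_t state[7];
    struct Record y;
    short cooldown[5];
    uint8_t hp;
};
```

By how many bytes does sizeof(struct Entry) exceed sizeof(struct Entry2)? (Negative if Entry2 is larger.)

Record: 0..4  id  (4B, 4-aligned); 4..5  vx  (1B, 1-aligned); 5..8  -- padding (3B); 8..16  target  (8B, 8-aligned); 16..24  x  (8B, 8-aligned); sizeof = 24, alignof = 8
0..24  y  (24B, 8-aligned)
24..34  cooldown  (10B, 2-aligned)
34..40  -- padding (6B)
40..48  ammo  (8B, 8-aligned)
48..49  hp  (1B, 1-aligned)
49..56  -- padding (7B)
56..64  vy  (8B, 8-aligned)
64..68  z  (4B, 4-aligned)
68..75  state  (7B, 1-aligned)
75..76  team  (1B, 1-aligned)
76..80  -- tail padding (4B)
sizeof = 80, alignof = 8
— Entry2 —
0..8  vy  (8B, 8-aligned)
8..12  z  (4B, 4-aligned)
12..13  team  (1B, 1-aligned)
13..16  -- padding (3B)
16..24  ammo  (8B, 8-aligned)
24..31  state  (7B, 1-aligned)
31..32  -- padding (1B)
32..56  y  (24B, 8-aligned)
56..66  cooldown  (10B, 2-aligned)
66..67  hp  (1B, 1-aligned)
67..72  -- tail padding (5B)
sizeof = 72, alignof = 8
80 − 72 = 8

8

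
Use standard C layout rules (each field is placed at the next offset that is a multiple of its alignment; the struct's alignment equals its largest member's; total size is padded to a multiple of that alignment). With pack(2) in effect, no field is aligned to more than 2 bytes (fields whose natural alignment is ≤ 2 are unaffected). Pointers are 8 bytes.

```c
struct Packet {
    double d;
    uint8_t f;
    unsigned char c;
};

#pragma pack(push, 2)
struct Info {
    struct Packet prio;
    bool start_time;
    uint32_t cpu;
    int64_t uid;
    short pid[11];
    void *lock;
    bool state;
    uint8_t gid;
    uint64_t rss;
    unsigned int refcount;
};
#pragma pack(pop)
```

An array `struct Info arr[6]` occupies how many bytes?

Packet: @0: d [8B, align 8] → 8; @8: f [1B, align 1] → 9; @9: c [1B, align 1] → 10; +6 tail pad (align 8); size 16, align 8
@0: prio [16B, align 2] → 16
@16: start_time [1B, align 1] → 17
+1 pad (align 2)
@18: cpu [4B, align 2] → 22
@22: uid [8B, align 2] → 30
@30: pid [22B, align 2] → 52
@52: lock [8B, align 2] → 60
@60: state [1B, align 1] → 61
@61: gid [1B, align 1] → 62
@62: rss [8B, align 2] → 70
@70: refcount [4B, align 2] → 74
size 74, align 2
array of 6: 6 × 74 = 444

444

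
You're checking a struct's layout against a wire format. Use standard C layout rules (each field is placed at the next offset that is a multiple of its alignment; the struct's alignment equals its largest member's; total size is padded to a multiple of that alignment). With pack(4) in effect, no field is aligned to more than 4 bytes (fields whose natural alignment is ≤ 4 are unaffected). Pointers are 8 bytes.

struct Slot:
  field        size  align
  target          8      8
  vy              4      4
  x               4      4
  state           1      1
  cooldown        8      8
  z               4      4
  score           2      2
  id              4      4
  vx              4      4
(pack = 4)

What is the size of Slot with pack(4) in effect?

44

0..8  target  (8B, 4-aligned)
8..12  vy  (4B, 4-aligned)
12..16  x  (4B, 4-aligned)
16..17  state  (1B, 1-aligned)
17..20  -- padding (3B)
20..28  cooldown  (8B, 4-aligned)
28..32  z  (4B, 4-aligned)
32..34  score  (2B, 2-aligned)
34..36  -- padding (2B)
36..40  id  (4B, 4-aligned)
40..44  vx  (4B, 4-aligned)
sizeof = 44, alignof = 4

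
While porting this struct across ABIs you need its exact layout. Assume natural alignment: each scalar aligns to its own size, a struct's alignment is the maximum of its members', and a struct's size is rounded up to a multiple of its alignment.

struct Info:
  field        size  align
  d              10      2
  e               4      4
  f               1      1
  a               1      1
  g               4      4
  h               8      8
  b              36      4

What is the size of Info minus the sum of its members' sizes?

0..10  d  (10B, 2-aligned)
10..12  -- padding (2B)
12..16  e  (4B, 4-aligned)
16..17  f  (1B, 1-aligned)
17..18  a  (1B, 1-aligned)
18..20  -- padding (2B)
20..24  g  (4B, 4-aligned)
24..32  h  (8B, 8-aligned)
32..68  b  (36B, 4-aligned)
68..72  -- tail padding (4B)
sizeof = 72, alignof = 8
data bytes 64, size 72 → padding 8

8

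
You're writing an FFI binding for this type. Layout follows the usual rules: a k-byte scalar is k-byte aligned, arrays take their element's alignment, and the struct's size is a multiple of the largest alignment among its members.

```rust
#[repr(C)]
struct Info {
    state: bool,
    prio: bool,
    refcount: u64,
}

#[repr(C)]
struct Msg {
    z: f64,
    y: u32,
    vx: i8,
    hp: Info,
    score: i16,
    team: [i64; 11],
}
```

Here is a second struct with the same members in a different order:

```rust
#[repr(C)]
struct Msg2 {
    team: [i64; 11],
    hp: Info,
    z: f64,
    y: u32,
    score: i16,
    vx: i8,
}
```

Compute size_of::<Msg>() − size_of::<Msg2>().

8

Info: state at 0 (size 1, align 1) → ends 1; prio at 1 (size 1, align 1) → ends 2; pad 6 to align 8 for refcount; refcount at 8 (size 8, align 8) → ends 16; total 16 bytes, alignment 8
z at 0 (size 8, align 8) → ends 8
y at 8 (size 4, align 4) → ends 12
vx at 12 (size 1, align 1) → ends 13
pad 3 to align 8 for hp
hp at 16 (size 16, align 8) → ends 32
score at 32 (size 2, align 2) → ends 34
pad 6 to align 8 for team
team at 40 (size 88, align 8) → ends 128
total 128 bytes, alignment 8
— Msg2 —
team at 0 (size 88, align 8) → ends 88
hp at 88 (size 16, align 8) → ends 104
z at 104 (size 8, align 8) → ends 112
y at 112 (size 4, align 4) → ends 116
score at 116 (size 2, align 2) → ends 118
vx at 118 (size 1, align 1) → ends 119
tail pad 1 to reach multiple of 8
total 120 bytes, alignment 8
128 − 120 = 8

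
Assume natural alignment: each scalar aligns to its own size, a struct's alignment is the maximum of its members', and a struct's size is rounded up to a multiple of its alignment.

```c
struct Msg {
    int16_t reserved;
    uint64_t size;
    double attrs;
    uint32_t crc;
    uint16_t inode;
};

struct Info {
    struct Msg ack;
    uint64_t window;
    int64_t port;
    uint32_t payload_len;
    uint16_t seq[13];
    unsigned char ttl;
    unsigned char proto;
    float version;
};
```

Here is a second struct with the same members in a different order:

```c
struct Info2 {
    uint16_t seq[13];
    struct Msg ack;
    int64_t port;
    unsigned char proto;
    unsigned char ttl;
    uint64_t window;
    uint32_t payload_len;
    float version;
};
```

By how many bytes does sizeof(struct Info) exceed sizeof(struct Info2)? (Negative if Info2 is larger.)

-8

Msg: 0..2  reserved  (2B, 2-aligned); 2..8  -- padding (6B); 8..16  size  (8B, 8-aligned); 16..24  attrs  (8B, 8-aligned); 24..28  crc  (4B, 4-aligned); 28..30  inode  (2B, 2-aligned); 30..32  -- tail padding (2B); sizeof = 32, alignof = 8
0..32  ack  (32B, 8-aligned)
32..40  window  (8B, 8-aligned)
40..48  port  (8B, 8-aligned)
48..52  payload_len  (4B, 4-aligned)
52..78  seq  (26B, 2-aligned)
78..79  ttl  (1B, 1-aligned)
79..80  proto  (1B, 1-aligned)
80..84  version  (4B, 4-aligned)
84..88  -- tail padding (4B)
sizeof = 88, alignof = 8
— Info2 —
0..26  seq  (26B, 2-aligned)
26..32  -- padding (6B)
32..64  ack  (32B, 8-aligned)
64..72  port  (8B, 8-aligned)
72..73  proto  (1B, 1-aligned)
73..74  ttl  (1B, 1-aligned)
74..80  -- padding (6B)
80..88  window  (8B, 8-aligned)
88..92  payload_len  (4B, 4-aligned)
92..96  version  (4B, 4-aligned)
sizeof = 96, alignof = 8
88 − 96 = -8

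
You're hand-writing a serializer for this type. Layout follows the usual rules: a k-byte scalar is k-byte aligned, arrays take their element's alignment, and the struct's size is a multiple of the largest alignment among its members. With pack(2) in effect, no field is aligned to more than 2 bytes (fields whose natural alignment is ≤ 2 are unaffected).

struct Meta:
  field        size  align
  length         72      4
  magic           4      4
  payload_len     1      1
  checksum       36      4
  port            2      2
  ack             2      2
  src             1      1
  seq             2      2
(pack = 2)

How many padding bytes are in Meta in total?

0..72  length  (72B, 2-aligned)
72..76  magic  (4B, 2-aligned)
76..77  payload_len  (1B, 1-aligned)
77..78  -- padding (1B)
78..114  checksum  (36B, 2-aligned)
114..116  port  (2B, 2-aligned)
116..118  ack  (2B, 2-aligned)
118..119  src  (1B, 1-aligned)
119..120  -- padding (1B)
120..122  seq  (2B, 2-aligned)
sizeof = 122, alignof = 2
data bytes 120, size 122 → padding 2

2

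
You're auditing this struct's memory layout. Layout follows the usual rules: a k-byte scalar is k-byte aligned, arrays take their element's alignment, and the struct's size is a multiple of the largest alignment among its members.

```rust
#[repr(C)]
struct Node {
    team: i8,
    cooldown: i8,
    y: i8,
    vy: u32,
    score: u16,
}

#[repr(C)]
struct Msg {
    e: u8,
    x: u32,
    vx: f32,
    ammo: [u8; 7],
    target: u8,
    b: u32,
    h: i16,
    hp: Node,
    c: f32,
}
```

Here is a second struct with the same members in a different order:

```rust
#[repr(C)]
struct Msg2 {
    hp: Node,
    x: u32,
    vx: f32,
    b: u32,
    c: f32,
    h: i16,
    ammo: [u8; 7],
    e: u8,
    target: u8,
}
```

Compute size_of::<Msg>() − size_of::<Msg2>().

4

Node: team at 0 (size 1, align 1) → ends 1; cooldown at 1 (size 1, align 1) → ends 2; y at 2 (size 1, align 1) → ends 3; pad 1 to align 4 for vy; vy at 4 (size 4, align 4) → ends 8; score at 8 (size 2, align 2) → ends 10; tail pad 2 to reach multiple of 4; total 12 bytes, alignment 4
e at 0 (size 1, align 1) → ends 1
pad 3 to align 4 for x
x at 4 (size 4, align 4) → ends 8
vx at 8 (size 4, align 4) → ends 12
ammo at 12 (size 7, align 1) → ends 19
target at 19 (size 1, align 1) → ends 20
b at 20 (size 4, align 4) → ends 24
h at 24 (size 2, align 2) → ends 26
pad 2 to align 4 for hp
hp at 28 (size 12, align 4) → ends 40
c at 40 (size 4, align 4) → ends 44
total 44 bytes, alignment 4
— Msg2 —
hp at 0 (size 12, align 4) → ends 12
x at 12 (size 4, align 4) → ends 16
vx at 16 (size 4, align 4) → ends 20
b at 20 (size 4, align 4) → ends 24
c at 24 (size 4, align 4) → ends 28
h at 28 (size 2, align 2) → ends 30
ammo at 30 (size 7, align 1) → ends 37
e at 37 (size 1, align 1) → ends 38
target at 38 (size 1, align 1) → ends 39
tail pad 1 to reach multiple of 4
total 40 bytes, alignment 4
44 − 40 = 4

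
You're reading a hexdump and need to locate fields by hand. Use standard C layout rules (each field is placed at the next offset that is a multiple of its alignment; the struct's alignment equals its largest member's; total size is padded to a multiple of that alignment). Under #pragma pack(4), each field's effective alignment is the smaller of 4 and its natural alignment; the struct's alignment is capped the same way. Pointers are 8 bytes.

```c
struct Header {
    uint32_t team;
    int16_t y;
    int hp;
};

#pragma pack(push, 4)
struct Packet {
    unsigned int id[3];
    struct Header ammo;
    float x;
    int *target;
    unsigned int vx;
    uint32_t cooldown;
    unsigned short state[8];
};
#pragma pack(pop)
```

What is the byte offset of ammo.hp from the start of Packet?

20

Header: 0..4  team  (4B, 4-aligned); 4..6  y  (2B, 2-aligned); 6..8  -- padding (2B); 8..12  hp  (4B, 4-aligned); sizeof = 12, alignof = 4
0..12  id  (12B, 4-aligned)
12..24  ammo  (12B, 4-aligned)
within Header: hp at 8
12 + 8 = 20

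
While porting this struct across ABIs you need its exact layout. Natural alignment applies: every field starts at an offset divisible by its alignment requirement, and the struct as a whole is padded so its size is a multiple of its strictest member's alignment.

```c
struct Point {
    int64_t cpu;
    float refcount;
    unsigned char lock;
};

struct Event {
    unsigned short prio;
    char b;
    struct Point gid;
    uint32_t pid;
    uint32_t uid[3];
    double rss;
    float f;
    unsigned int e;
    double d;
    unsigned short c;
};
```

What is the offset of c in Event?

64

Point: cpu at 0 (size 8, align 8) → ends 8; refcount at 8 (size 4, align 4) → ends 12; lock at 12 (size 1, align 1) → ends 13; tail pad 3 to reach multiple of 8; total 16 bytes, alignment 8
prio at 0 (size 2, align 2) → ends 2
b at 2 (size 1, align 1) → ends 3
pad 5 to align 8 for gid
gid at 8 (size 16, align 8) → ends 24
pid at 24 (size 4, align 4) → ends 28
uid at 28 (size 12, align 4) → ends 40
rss at 40 (size 8, align 8) → ends 48
f at 48 (size 4, align 4) → ends 52
e at 52 (size 4, align 4) → ends 56
d at 56 (size 8, align 8) → ends 64
c at 64 (size 2, align 2) → ends 66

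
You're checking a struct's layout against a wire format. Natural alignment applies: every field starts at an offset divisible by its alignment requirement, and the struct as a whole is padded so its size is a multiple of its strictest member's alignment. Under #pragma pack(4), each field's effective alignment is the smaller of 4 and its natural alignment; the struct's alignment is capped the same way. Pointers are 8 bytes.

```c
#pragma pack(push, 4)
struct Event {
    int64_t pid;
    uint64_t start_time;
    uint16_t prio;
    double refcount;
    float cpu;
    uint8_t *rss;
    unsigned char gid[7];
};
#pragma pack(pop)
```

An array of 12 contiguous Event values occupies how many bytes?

576

pid at 0 (size 8, align 4) → ends 8
start_time at 8 (size 8, align 4) → ends 16
prio at 16 (size 2, align 2) → ends 18
pad 2 to align 4 for refcount
refcount at 20 (size 8, align 4) → ends 28
cpu at 28 (size 4, align 4) → ends 32
rss at 32 (size 8, align 4) → ends 40
gid at 40 (size 7, align 1) → ends 47
tail pad 1 to reach multiple of 4
total 48 bytes, alignment 4
array of 12: 12 × 48 = 576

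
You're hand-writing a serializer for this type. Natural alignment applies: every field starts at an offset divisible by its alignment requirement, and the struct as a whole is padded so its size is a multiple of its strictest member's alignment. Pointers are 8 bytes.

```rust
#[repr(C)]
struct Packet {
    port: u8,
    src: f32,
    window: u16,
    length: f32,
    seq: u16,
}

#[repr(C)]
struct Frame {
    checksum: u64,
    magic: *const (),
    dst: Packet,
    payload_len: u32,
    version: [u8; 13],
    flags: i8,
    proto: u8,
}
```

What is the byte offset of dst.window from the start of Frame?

Packet: port at 0 (size 1, align 1) → ends 1; pad 3 to align 4 for src; src at 4 (size 4, align 4) → ends 8; window at 8 (size 2, align 2) → ends 10; pad 2 to align 4 for length; length at 12 (size 4, align 4) → ends 16; seq at 16 (size 2, align 2) → ends 18; tail pad 2 to reach multiple of 4; total 20 bytes, alignment 4
checksum at 0 (size 8, align 8) → ends 8
magic at 8 (size 8, align 8) → ends 16
dst at 16 (size 20, align 4) → ends 36
within Packet: window at 8
16 + 8 = 24

24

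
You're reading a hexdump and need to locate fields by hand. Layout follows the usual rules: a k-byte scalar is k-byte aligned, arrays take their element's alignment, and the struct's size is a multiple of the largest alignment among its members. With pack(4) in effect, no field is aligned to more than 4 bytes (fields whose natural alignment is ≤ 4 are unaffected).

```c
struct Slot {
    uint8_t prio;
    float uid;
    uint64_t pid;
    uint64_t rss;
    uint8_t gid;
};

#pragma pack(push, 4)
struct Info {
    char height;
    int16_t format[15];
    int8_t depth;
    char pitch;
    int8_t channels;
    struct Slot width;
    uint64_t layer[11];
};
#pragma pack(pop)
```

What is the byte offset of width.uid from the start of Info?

Slot: 0..1  prio  (1B, 1-aligned); 1..4  -- padding (3B); 4..8  uid  (4B, 4-aligned); 8..16  pid  (8B, 8-aligned); 16..24  rss  (8B, 8-aligned); 24..25  gid  (1B, 1-aligned); 25..32  -- tail padding (7B); sizeof = 32, alignof = 8
0..1  height  (1B, 1-aligned)
1..2  -- padding (1B)
2..32  format  (30B, 2-aligned)
32..33  depth  (1B, 1-aligned)
33..34  pitch  (1B, 1-aligned)
34..35  channels  (1B, 1-aligned)
35..36  -- padding (1B)
36..68  width  (32B, 4-aligned)
within Slot: uid at 4
36 + 4 = 40

40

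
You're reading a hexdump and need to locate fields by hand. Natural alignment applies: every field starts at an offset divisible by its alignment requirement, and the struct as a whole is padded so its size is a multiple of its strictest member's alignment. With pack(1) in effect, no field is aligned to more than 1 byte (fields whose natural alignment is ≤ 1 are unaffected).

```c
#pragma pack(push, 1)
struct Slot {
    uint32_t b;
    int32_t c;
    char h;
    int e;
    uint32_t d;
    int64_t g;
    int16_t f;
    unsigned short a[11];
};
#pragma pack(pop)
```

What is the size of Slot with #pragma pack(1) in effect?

@0: b [4B, align 1] → 4
@4: c [4B, align 1] → 8
@8: h [1B, align 1] → 9
@9: e [4B, align 1] → 13
@13: d [4B, align 1] → 17
@17: g [8B, align 1] → 25
@25: f [2B, align 1] → 27
@27: a [22B, align 1] → 49
size 49, align 1

49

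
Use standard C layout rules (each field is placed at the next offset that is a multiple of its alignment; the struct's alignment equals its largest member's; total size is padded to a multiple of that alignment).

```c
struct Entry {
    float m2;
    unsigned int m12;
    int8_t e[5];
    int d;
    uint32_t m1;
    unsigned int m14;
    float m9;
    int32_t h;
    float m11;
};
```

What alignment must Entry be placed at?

4

member alignments: m2=4, m12=4, e=1, d=4, m1=4, m14=4, m9=4, h=4, m11=4
max = 4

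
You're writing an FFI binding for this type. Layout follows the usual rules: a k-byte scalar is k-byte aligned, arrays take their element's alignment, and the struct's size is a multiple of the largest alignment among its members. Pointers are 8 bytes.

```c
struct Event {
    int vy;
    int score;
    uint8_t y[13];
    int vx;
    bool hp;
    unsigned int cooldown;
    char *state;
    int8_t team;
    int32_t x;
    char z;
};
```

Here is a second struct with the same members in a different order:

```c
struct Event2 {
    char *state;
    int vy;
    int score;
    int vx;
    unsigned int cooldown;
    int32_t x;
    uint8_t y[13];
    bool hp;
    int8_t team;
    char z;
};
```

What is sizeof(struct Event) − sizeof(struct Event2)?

16

vy at 0 (size 4, align 4) → ends 4
score at 4 (size 4, align 4) → ends 8
y at 8 (size 13, align 1) → ends 21
pad 3 to align 4 for vx
vx at 24 (size 4, align 4) → ends 28
hp at 28 (size 1, align 1) → ends 29
pad 3 to align 4 for cooldown
cooldown at 32 (size 4, align 4) → ends 36
pad 4 to align 8 for state
state at 40 (size 8, align 8) → ends 48
team at 48 (size 1, align 1) → ends 49
pad 3 to align 4 for x
x at 52 (size 4, align 4) → ends 56
z at 56 (size 1, align 1) → ends 57
tail pad 7 to reach multiple of 8
total 64 bytes, alignment 8
— Event2 —
state at 0 (size 8, align 8) → ends 8
vy at 8 (size 4, align 4) → ends 12
score at 12 (size 4, align 4) → ends 16
vx at 16 (size 4, align 4) → ends 20
cooldown at 20 (size 4, align 4) → ends 24
x at 24 (size 4, align 4) → ends 28
y at 28 (size 13, align 1) → ends 41
hp at 41 (size 1, align 1) → ends 42
team at 42 (size 1, align 1) → ends 43
z at 43 (size 1, align 1) → ends 44
tail pad 4 to reach multiple of 8
total 48 bytes, alignment 8
64 − 48 = 16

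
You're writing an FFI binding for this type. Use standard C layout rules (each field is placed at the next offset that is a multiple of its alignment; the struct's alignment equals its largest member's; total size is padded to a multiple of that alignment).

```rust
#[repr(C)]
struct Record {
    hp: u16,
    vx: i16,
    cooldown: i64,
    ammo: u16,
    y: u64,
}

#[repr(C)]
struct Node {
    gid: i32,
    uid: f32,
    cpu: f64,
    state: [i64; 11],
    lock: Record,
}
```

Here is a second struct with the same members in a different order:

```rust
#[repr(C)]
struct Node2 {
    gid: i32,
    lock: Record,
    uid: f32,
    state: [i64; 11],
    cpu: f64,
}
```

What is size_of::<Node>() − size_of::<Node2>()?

Record: 0..2  hp  (2B, 2-aligned); 2..4  vx  (2B, 2-aligned); 4..8  -- padding (4B); 8..16  cooldown  (8B, 8-aligned); 16..18  ammo  (2B, 2-aligned); 18..24  -- padding (6B); 24..32  y  (8B, 8-aligned); sizeof = 32, alignof = 8
0..4  gid  (4B, 4-aligned)
4..8  uid  (4B, 4-aligned)
8..16  cpu  (8B, 8-aligned)
16..104  state  (88B, 8-aligned)
104..136  lock  (32B, 8-aligned)
sizeof = 136, alignof = 8
— Node2 —
0..4  gid  (4B, 4-aligned)
4..8  -- padding (4B)
8..40  lock  (32B, 8-aligned)
40..44  uid  (4B, 4-aligned)
44..48  -- padding (4B)
48..136  state  (88B, 8-aligned)
136..144  cpu  (8B, 8-aligned)
sizeof = 144, alignof = 8
136 − 144 = -8

-8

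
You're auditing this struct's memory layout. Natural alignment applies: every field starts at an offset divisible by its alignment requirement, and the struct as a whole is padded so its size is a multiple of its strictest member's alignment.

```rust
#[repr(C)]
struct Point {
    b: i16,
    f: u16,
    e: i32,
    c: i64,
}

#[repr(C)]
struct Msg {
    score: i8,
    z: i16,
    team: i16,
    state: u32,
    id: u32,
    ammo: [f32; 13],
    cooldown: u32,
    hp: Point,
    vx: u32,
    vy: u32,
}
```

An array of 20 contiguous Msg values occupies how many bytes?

Point: @0: b [2B, align 2] → 2; @2: f [2B, align 2] → 4; @4: e [4B, align 4] → 8; @8: c [8B, align 8] → 16; size 16, align 8
@0: score [1B, align 1] → 1
+1 pad (align 2)
@2: z [2B, align 2] → 4
@4: team [2B, align 2] → 6
+2 pad (align 4)
@8: state [4B, align 4] → 12
@12: id [4B, align 4] → 16
@16: ammo [52B, align 4] → 68
@68: cooldown [4B, align 4] → 72
@72: hp [16B, align 8] → 88
@88: vx [4B, align 4] → 92
@92: vy [4B, align 4] → 96
size 96, align 8
array of 20: 20 × 96 = 1920

1920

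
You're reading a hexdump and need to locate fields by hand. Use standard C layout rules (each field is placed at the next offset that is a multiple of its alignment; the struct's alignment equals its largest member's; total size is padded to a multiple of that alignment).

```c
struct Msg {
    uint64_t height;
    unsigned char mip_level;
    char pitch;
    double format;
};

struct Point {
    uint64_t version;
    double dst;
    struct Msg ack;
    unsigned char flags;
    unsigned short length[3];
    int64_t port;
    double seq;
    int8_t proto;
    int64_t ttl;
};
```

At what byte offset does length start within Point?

42

Msg: 0..8  height  (8B, 8-aligned); 8..9  mip_level  (1B, 1-aligned); 9..10  pitch  (1B, 1-aligned); 10..16  -- padding (6B); 16..24  format  (8B, 8-aligned); sizeof = 24, alignof = 8
0..8  version  (8B, 8-aligned)
8..16  dst  (8B, 8-aligned)
16..40  ack  (24B, 8-aligned)
40..41  flags  (1B, 1-aligned)
41..42  -- padding (1B)
42..48  length  (6B, 2-aligned)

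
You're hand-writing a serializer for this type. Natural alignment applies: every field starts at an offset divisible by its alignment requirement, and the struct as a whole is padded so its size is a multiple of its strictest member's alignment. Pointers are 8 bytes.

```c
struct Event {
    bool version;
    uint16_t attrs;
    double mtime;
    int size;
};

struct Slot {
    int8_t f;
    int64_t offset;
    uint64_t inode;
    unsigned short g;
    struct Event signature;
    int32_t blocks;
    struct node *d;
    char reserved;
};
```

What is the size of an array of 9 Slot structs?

Event: version at 0 (size 1, align 1) → ends 1; pad 1 to align 2 for attrs; attrs at 2 (size 2, align 2) → ends 4; pad 4 to align 8 for mtime; mtime at 8 (size 8, align 8) → ends 16; size at 16 (size 4, align 4) → ends 20; tail pad 4 to reach multiple of 8; total 24 bytes, alignment 8
f at 0 (size 1, align 1) → ends 1
pad 7 to align 8 for offset
offset at 8 (size 8, align 8) → ends 16
inode at 16 (size 8, align 8) → ends 24
g at 24 (size 2, align 2) → ends 26
pad 6 to align 8 for signature
signature at 32 (size 24, align 8) → ends 56
blocks at 56 (size 4, align 4) → ends 60
pad 4 to align 8 for d
d at 64 (size 8, align 8) → ends 72
reserved at 72 (size 1, align 1) → ends 73
tail pad 7 to reach multiple of 8
total 80 bytes, alignment 8
array of 9: 9 × 80 = 720

720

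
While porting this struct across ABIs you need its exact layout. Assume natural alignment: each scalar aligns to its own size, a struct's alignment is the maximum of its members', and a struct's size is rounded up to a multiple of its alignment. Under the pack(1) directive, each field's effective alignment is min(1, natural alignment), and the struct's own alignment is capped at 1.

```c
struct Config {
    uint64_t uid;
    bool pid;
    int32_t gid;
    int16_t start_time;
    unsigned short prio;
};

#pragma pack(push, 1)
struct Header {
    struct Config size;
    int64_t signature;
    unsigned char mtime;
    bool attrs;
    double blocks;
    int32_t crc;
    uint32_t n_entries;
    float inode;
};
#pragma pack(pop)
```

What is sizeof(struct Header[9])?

Config: 0..8  uid  (8B, 8-aligned); 8..9  pid  (1B, 1-aligned); 9..12  -- padding (3B); 12..16  gid  (4B, 4-aligned); 16..18  start_time  (2B, 2-aligned); 18..20  prio  (2B, 2-aligned); 20..24  -- tail padding (4B); sizeof = 24, alignof = 8
0..24  size  (24B, 1-aligned)
24..32  signature  (8B, 1-aligned)
32..33  mtime  (1B, 1-aligned)
33..34  attrs  (1B, 1-aligned)
34..42  blocks  (8B, 1-aligned)
42..46  crc  (4B, 1-aligned)
46..50  n_entries  (4B, 1-aligned)
50..54  inode  (4B, 1-aligned)
sizeof = 54, alignof = 1
array of 9: 9 × 54 = 486

486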